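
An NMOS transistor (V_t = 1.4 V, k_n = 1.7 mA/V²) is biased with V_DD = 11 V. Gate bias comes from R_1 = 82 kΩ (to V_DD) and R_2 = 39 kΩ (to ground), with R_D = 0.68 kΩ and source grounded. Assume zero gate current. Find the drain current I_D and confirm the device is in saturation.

I_D ≈ 3.9 mA

V_G = V_DD·R_2/(R_1+R_2) = 11×39/121 = 3.55 V. With the source grounded, V_GS = V_G = 3.55 V.
Assume saturation: I_D = (k_n/2)(V_GS − V_t)² = (1.7/2)×(3.55 − 1.4)² = 0.85×2.15² = 3.91 mA.
V_DS = V_DD − I_D·R_D = 11 − 3.91×0.68 = 8.34 V.
Saturation requires V_DS ≥ V_GS − V_t = 2.15 V; 8.34 ≥ 2.15 ✓.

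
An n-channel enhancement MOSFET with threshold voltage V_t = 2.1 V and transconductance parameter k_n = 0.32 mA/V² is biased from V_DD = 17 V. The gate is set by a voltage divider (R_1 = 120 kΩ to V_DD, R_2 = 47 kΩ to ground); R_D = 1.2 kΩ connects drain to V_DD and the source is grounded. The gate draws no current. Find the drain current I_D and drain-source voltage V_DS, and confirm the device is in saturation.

V_G = V_DD·R_2/(R_1+R_2) = 17×47/167 = 4.78 V. With the source grounded, V_GS = V_G = 4.78 V.
Assume saturation: I_D = (k_n/2)(V_GS − V_t)² = (0.32/2)×(4.78 − 2.1)² = 0.16×2.68² = 1.15 mA.
V_DS = V_DD − I_D·R_D = 17 − 1.15×1.2 = 15.6 V.
Saturation requires V_DS ≥ V_GS − V_t = 2.68 V; 15.6 ≥ 2.68 ✓.

I_D ≈ 1.2 mA, V_DS ≈ 16 V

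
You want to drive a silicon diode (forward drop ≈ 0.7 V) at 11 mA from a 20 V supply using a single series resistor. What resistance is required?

R ≈ 1.8 kΩ

The resistor drops V_S − V_D = 20 − 0.7 = 19.3 V at 11 mA.
R = 19.3 V / 11 mA = 1.75 kΩ.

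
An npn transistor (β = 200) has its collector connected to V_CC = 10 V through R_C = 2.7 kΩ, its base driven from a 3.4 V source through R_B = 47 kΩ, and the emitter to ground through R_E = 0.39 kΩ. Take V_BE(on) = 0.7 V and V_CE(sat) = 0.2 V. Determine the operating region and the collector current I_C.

saturation; I_C ≈ 3.2 mA

Assume active: I_B = (3.4 − 0.7)/(47 + 201×0.39) = 0.0215 mA, I_C = β·I_B = 4.31 mA.
Then V_CE = 10 − 4.31×2.7 − 4.33×0.39 = -3.32 V < 0.2 V — the active assumption fails.
Re-solve with V_CE = 0.2 V. KCL at the emitter: V_E/R_E = (V_BB−0.7−V_E)/R_B + (V_CC−0.2−V_E)/R_C, giving V_E = 1.25 V.
I_C = (V_CC − 0.2 − V_E)/R_C = (9.8 − 1.25)/2.7 = 3.17 mA.
Check: I_B = (2.7 − 1.25)/47 = 0.0309 mA, and β·I_B = 6.18 mA > I_C, confirming saturation.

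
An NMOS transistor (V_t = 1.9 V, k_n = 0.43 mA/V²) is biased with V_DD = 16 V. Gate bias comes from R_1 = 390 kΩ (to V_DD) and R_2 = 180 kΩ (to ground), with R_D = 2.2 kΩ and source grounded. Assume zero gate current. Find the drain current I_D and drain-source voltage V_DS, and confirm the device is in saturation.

I_D ≈ 2.1 mA, V_DS ≈ 11 V

V_G = V_DD·R_2/(R_1+R_2) = 16×180/570 = 5.05 V. With the source grounded, V_GS = V_G = 5.05 V.
Assume saturation: I_D = (k_n/2)(V_GS − V_t)² = (0.43/2)×(5.05 − 1.9)² = 0.215×3.15² = 2.14 mA.
V_DS = V_DD − I_D·R_D = 16 − 2.14×2.2 = 11.3 V.
Saturation requires V_DS ≥ V_GS − V_t = 3.15 V; 11.3 ≥ 3.15 ✓.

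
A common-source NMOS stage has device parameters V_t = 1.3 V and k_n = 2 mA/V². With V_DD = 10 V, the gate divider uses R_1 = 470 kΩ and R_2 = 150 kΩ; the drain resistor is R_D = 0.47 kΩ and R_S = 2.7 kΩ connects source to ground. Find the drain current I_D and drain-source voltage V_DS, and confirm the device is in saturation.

V_G = V_DD·R_2/(R_1+R_2) = 10×150/620 = 2.42 V.
Assume saturation: I_D = (k_n/2)(V_GS − V_t)² with V_GS = V_G − I_D·R_S = 2.42 − 2.7·I_D.
Substituting gives 7.29·I_D² − 7.04·I_D + 1.25 = 0, with roots I_D = 0.235 or 0.731 mA.
The root I_D = 0.731 mA gives V_GS = 0.445 V ≤ V_t, so take I_D = 0.235 mA.
Then V_GS = 1.78 V and V_DS = V_DD − I_D(R_D+R_S) = 10 − 0.235×3.17 = 9.25 V.
Saturation requires V_DS ≥ V_GS − V_t = 0.485 V; 9.25 ≥ 0.485 ✓.

I_D ≈ 0.24 mA, V_DS ≈ 9.3 V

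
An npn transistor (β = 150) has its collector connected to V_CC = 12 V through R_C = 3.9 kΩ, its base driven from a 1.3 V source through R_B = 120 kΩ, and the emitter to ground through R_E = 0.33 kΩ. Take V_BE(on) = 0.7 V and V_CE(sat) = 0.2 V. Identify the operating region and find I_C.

active; I_C ≈ 0.53 mA

Assume active. Base-emitter loop: I_B = (V_BB − V_BE)/(R_B + (β+1)R_E) = (1.3 − 0.7)/(120 + 151×0.33) = 0.00353 mA.
I_C = β·I_B = 150×0.00353 = 0.53 mA.
V_CE = V_CC − I_C·R_C − I_E·R_E = 12 − 0.53×3.9 − 0.533×0.33 = 9.76 V > V_CE(sat), so the active-region assumption holds.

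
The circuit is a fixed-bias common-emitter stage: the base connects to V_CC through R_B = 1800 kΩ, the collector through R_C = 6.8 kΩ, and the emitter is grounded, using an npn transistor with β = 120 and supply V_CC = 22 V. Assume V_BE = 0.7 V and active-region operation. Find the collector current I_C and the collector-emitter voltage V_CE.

Base loop: V_CC = I_B·R_B + V_BE, so I_B = (22 − 0.7)/1800 kΩ = 0.0118 mA.
In the active region I_C = β·I_B = 120 × 0.0118 = 1.42 mA.
Collector loop: V_CE = V_CC − I_C·R_C = 22 − 1.42×6.8 = 12.3 V.
Since V_CE = 12.3 V > V_CE(sat) ≈ 0.2 V, the transistor is in the active region as assumed.

I_C ≈ 1.4 mA, V_CE ≈ 12 V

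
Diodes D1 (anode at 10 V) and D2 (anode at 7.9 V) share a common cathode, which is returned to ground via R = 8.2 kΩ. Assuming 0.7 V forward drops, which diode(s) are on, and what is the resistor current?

Only D1 conducts; I_R ≈ 1.1 mA

Assume both conduct. Then node N would need to be at both 10−0.7 = 9.3 V and 7.9−0.7 = 7.2 V, which is impossible.
Assume only D1 conducts: V_N = 10 − 0.7 = 9.3 V, so I_R = 9.3/8.2 = 1.13 mA.
Check D2: its anode-to-cathode voltage is 7.9 − 9.3 = -1.4 V < 0.7 V, so it is off. The assumption is consistent.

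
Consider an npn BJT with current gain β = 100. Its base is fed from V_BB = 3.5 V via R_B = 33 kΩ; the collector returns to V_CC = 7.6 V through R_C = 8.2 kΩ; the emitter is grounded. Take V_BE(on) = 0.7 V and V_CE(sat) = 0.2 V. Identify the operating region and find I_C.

Assume active: I_B = (3.5 − 0.7)/33 = 0.0848 mA, giving I_C = β·I_B = 8.48 mA.
But then V_CE = 7.6 − 8.48×8.2 = -62 V < V_CE(sat) = 0.2 V — impossible in the active region.
So the transistor is saturated. With V_CE = 0.2 V, I_C = (V_CC − 0.2)/R_C = 7.4/8.2 = 0.902 mA.
Check: β·I_B = 8.48 mA > I_C = 0.902 mA, confirming saturation.

saturation; I_C ≈ 0.9 mA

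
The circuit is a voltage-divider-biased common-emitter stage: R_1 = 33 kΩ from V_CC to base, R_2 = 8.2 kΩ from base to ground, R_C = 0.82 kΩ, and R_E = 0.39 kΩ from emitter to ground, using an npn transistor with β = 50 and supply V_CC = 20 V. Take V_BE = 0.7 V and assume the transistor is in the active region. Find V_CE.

Thevenize the base divider: V_Th = V_CC·R_2/(R_1+R_2) = 20×8.2/41.2 = 3.98 V, R_Th = R_1‖R_2 = 6.57 kΩ.
Base-emitter loop: V_Th = I_B·R_Th + V_BE + (β+1)I_B·R_E, so I_B = (3.98 − 0.7) / (6.57 + 51×0.39) = 0.124 mA.
I_C = β·I_B = 50×0.124 = 6.2 mA, and I_E = (β+1)I_B = 6.32 mA.
V_CE = V_CC − I_C·R_C − I_E·R_E = 20 − 6.2×0.82 − 6.32×0.39 = 12.5 V.
V_CE = 12.5 V > 0.2 V confirms active-region operation.

V_CE ≈ 12 V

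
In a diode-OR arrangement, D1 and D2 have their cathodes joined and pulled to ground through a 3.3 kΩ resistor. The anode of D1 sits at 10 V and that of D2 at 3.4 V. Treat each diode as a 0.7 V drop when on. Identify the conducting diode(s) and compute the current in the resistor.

Assume both conduct. Then node N would need to be at both 10−0.7 = 9.3 V and 3.4−0.7 = 2.7 V, which is impossible.
Assume only D1 conducts: V_N = 10 − 0.7 = 9.3 V, so I_R = 9.3/3.3 = 2.82 mA.
Check D2: its anode-to-cathode voltage is 3.4 − 9.3 = -5.9 V < 0.7 V, so it is off. The assumption is consistent.

Only D1 conducts; I_R ≈ 2.8 mA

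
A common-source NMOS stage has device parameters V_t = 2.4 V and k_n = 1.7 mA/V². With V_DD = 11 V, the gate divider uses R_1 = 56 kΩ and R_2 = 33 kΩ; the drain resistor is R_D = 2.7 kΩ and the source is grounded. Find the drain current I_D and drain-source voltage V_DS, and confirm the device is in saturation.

V_G = V_DD·R_2/(R_1+R_2) = 11×33/89 = 4.08 V. With the source grounded, V_GS = V_G = 4.08 V.
Assume saturation: I_D = (k_n/2)(V_GS − V_t)² = (1.7/2)×(4.08 − 2.4)² = 0.85×1.68² = 2.4 mA.
V_DS = V_DD − I_D·R_D = 11 − 2.4×2.7 = 4.53 V.
Saturation requires V_DS ≥ V_GS − V_t = 1.68 V; 4.53 ≥ 1.68 ✓.

I_D ≈ 2.4 mA, V_DS ≈ 4.5 V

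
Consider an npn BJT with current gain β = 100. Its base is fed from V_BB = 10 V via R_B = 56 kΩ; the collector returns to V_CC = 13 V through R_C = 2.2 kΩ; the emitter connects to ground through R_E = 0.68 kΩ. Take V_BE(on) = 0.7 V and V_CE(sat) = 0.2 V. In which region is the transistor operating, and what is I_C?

Assume active: I_B = (10 − 0.7)/(56 + 101×0.68) = 0.0746 mA, I_C = β·I_B = 7.46 mA.
Then V_CE = 13 − 7.46×2.2 − 7.53×0.68 = -8.53 V < 0.2 V — the active assumption fails.
Re-solve with V_CE = 0.2 V. KCL at the emitter: V_E/R_E = (V_BB−0.7−V_E)/R_B + (V_CC−0.2−V_E)/R_C, giving V_E = 3.08 V.
I_C = (V_CC − 0.2 − V_E)/R_C = (12.8 − 3.08)/2.2 = 4.42 mA.
Check: I_B = (9.3 − 3.08)/56 = 0.111 mA, and β·I_B = 11.1 mA > I_C, confirming saturation.

saturation; I_C ≈ 4.4 mA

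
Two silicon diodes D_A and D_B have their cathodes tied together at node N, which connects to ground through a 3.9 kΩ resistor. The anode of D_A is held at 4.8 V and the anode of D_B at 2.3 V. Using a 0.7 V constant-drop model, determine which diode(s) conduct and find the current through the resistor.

Only D_A conducts; I_R ≈ 1.1 mA

Assume both conduct. Then node N would need to be at both 4.8−0.7 = 4.1 V and 2.3−0.7 = 1.6 V, which is impossible.
Assume only D_A conducts: V_N = 4.8 − 0.7 = 4.1 V, so I_R = 4.1/3.9 = 1.05 mA.
Check D_B: its anode-to-cathode voltage is 2.3 − 4.1 = -1.8 V < 0.7 V, so it is off. The assumption is consistent.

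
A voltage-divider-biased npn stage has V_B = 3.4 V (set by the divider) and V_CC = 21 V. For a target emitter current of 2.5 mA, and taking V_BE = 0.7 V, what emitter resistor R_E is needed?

R_E ≈ 1.1 kΩ

V_E = V_B − V_BE = 3.4 − 0.7 = 2.7 V.
R_E = V_E / I_E = 2.7 / 2.5 = 1.08 kΩ.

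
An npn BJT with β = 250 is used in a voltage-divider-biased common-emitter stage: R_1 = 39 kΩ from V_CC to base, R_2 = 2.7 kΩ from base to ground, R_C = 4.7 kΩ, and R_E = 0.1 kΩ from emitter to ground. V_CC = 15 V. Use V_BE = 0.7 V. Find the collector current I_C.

Thevenize the base divider: V_Th = V_CC·R_2/(R_1+R_2) = 15×2.7/41.7 = 0.971 V, R_Th = R_1‖R_2 = 2.53 kΩ.
Base-emitter loop: V_Th = I_B·R_Th + V_BE + (β+1)I_B·R_E, so I_B = (0.971 − 0.7) / (2.53 + 251×0.1) = 0.00982 mA.
I_C = β·I_B = 250×0.00982 = 2.45 mA, and I_E = (β+1)I_B = 2.46 mA.
V_CE = V_CC − I_C·R_C − I_E·R_E = 15 − 2.45×4.7 − 2.46×0.1 = 3.22 V.
V_CE = 3.22 V > 0.2 V confirms active-region operation.

I_C ≈ 2.5 mA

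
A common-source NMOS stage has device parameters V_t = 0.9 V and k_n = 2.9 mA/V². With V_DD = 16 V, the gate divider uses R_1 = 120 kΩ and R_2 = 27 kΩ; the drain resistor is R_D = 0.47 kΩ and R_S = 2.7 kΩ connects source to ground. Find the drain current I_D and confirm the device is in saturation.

V_G = V_DD·R_2/(R_1+R_2) = 16×27/147 = 2.94 V.
Assume saturation: I_D = (k_n/2)(V_GS − V_t)² with V_GS = V_G − I_D·R_S = 2.94 − 2.7·I_D.
Substituting gives 10.6·I_D² − 17·I_D + 6.03 = 0, with roots I_D = 0.531 or 1.07 mA.
The root I_D = 1.07 mA gives V_GS = 0.0394 V ≤ V_t, so take I_D = 0.531 mA.
Then V_GS = 1.51 V and V_DS = V_DD − I_D(R_D+R_S) = 16 − 0.531×3.17 = 14.3 V.
Saturation requires V_DS ≥ V_GS − V_t = 0.605 V; 14.3 ≥ 0.605 ✓.

I_D ≈ 0.53 mA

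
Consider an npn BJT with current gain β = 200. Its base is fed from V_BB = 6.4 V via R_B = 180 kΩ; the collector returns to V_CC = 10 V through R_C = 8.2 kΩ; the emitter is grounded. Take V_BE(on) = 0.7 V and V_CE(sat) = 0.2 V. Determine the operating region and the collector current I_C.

Assume active: I_B = (6.4 − 0.7)/180 = 0.0317 mA, giving I_C = β·I_B = 6.33 mA.
But then V_CE = 10 − 6.33×8.2 = -41.9 V < V_CE(sat) = 0.2 V — impossible in the active region.
So the transistor is saturated. With V_CE = 0.2 V, I_C = (V_CC − 0.2)/R_C = 9.8/8.2 = 1.2 mA.
Check: β·I_B = 6.33 mA > I_C = 1.2 mA, confirming saturation.

saturation; I_C ≈ 1.2 mA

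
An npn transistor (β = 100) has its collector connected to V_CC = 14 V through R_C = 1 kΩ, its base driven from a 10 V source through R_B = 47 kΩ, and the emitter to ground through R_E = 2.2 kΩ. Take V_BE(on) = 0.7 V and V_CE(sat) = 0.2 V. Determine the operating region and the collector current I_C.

active; I_C ≈ 3.5 mA

Assume active. Base-emitter loop: I_B = (V_BB − V_BE)/(R_B + (β+1)R_E) = (10 − 0.7)/(47 + 101×2.2) = 0.0345 mA.
I_C = β·I_B = 100×0.0345 = 3.45 mA.
V_CE = V_CC − I_C·R_C − I_E·R_E = 14 − 3.45×1 − 3.49×2.2 = 2.87 V > V_CE(sat), so the active-region assumption holds.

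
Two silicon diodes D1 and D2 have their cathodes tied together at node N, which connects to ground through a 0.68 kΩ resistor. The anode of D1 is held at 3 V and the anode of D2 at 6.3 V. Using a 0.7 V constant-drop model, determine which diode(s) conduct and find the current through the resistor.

Assume both conduct. Then node N would need to be at both 3−0.7 = 2.3 V and 6.3−0.7 = 5.6 V, which is impossible.
Assume only D2 conducts: V_N = 6.3 − 0.7 = 5.6 V, so I_R = 5.6/0.68 = 8.24 mA.
Check D1: its anode-to-cathode voltage is 3 − 5.6 = -2.6 V < 0.7 V, so it is off. The assumption is consistent.

Only D2 conducts; I_R ≈ 8.2 mA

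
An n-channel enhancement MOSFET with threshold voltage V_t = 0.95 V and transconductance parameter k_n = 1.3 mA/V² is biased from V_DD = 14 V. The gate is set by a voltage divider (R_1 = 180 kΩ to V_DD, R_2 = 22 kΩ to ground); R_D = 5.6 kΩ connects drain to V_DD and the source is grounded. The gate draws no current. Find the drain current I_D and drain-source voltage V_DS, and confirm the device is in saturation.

V_G = V_DD·R_2/(R_1+R_2) = 14×22/202 = 1.52 V. With the source grounded, V_GS = V_G = 1.52 V.
Assume saturation: I_D = (k_n/2)(V_GS − V_t)² = (1.3/2)×(1.52 − 0.95)² = 0.65×0.575² = 0.215 mA.
V_DS = V_DD − I_D·R_D = 14 − 0.215×5.6 = 12.8 V.
Saturation requires V_DS ≥ V_GS − V_t = 0.575 V; 12.8 ≥ 0.575 ✓.

I_D ≈ 0.21 mA, V_DS ≈ 13 V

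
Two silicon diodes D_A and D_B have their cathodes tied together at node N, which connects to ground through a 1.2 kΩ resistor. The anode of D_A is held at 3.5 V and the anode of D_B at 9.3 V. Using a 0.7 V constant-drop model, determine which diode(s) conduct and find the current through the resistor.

Only D_B conducts; I_R ≈ 7.2 mA

Assume both conduct. Then node N would need to be at both 3.5−0.7 = 2.8 V and 9.3−0.7 = 8.6 V, which is impossible.
Assume only D_B conducts: V_N = 9.3 − 0.7 = 8.6 V, so I_R = 8.6/1.2 = 7.17 mA.
Check D_A: its anode-to-cathode voltage is 3.5 − 8.6 = -5.1 V < 0.7 V, so it is off. The assumption is consistent.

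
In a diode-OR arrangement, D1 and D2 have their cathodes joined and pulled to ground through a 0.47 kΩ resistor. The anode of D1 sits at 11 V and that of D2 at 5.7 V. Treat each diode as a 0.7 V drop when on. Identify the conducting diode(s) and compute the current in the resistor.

Assume both conduct. Then node N would need to be at both 11−0.7 = 10.3 V and 5.7−0.7 = 5 V, which is impossible.
Assume only D1 conducts: V_N = 11 − 0.7 = 10.3 V, so I_R = 10.3/0.47 = 21.9 mA.
Check D2: its anode-to-cathode voltage is 5.7 − 10.3 = -4.6 V < 0.7 V, so it is off. The assumption is consistent.

Only D1 conducts; I_R ≈ 22 mA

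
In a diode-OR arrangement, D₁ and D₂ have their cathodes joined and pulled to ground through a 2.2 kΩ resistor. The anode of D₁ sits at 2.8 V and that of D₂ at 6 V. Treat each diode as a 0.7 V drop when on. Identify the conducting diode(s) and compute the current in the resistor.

Only D₂ conducts; I_R ≈ 2.4 mA

Assume both conduct. Then node N would need to be at both 2.8−0.7 = 2.1 V and 6−0.7 = 5.3 V, which is impossible.
Assume only D₂ conducts: V_N = 6 − 0.7 = 5.3 V, so I_R = 5.3/2.2 = 2.41 mA.
Check D₁: its anode-to-cathode voltage is 2.8 − 5.3 = -2.5 V < 0.7 V, so it is off. The assumption is consistent.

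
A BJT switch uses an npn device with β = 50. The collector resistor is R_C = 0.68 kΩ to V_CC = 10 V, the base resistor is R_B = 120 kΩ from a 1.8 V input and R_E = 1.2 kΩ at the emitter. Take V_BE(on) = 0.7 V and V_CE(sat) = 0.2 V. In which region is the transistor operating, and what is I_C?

active; I_C ≈ 0.3 mA

Assume active. Base-emitter loop: I_B = (V_BB − V_BE)/(R_B + (β+1)R_E) = (1.8 − 0.7)/(120 + 51×1.2) = 0.00607 mA.
I_C = β·I_B = 50×0.00607 = 0.304 mA.
V_CE = V_CC − I_C·R_C − I_E·R_E = 10 − 0.304×0.68 − 0.31×1.2 = 9.42 V > V_CE(sat), so the active-region assumption holds.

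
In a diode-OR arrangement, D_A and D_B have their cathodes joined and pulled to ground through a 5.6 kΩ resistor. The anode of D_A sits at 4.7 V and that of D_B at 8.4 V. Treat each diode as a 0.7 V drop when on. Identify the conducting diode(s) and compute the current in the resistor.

Assume both conduct. Then node N would need to be at both 4.7−0.7 = 4 V and 8.4−0.7 = 7.7 V, which is impossible.
Assume only D_B conducts: V_N = 8.4 − 0.7 = 7.7 V, so I_R = 7.7/5.6 = 1.38 mA.
Check D_A: its anode-to-cathode voltage is 4.7 − 7.7 = -3 V < 0.7 V, so it is off. The assumption is consistent.

Only D_B conducts; I_R ≈ 1.4 mA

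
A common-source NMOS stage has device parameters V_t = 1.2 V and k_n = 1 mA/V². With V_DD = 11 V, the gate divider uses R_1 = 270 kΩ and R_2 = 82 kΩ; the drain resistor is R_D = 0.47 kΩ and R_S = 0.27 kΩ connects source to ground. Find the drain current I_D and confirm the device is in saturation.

V_G = V_DD·R_2/(R_1+R_2) = 11×82/352 = 2.56 V.
Assume saturation: I_D = (k_n/2)(V_GS − V_t)² with V_GS = V_G − I_D·R_S = 2.56 − 0.27·I_D.
Substituting gives 0.0365·I_D² − 1.37·I_D + 0.928 = 0, with roots I_D = 0.691 or 36.8 mA.
The root I_D = 36.8 mA gives V_GS = -7.38 V ≤ V_t, so take I_D = 0.691 mA.
Then V_GS = 2.38 V and V_DS = V_DD − I_D(R_D+R_S) = 11 − 0.691×0.74 = 10.5 V.
Saturation requires V_DS ≥ V_GS − V_t = 1.18 V; 10.5 ≥ 1.18 ✓.

I_D ≈ 0.69 mA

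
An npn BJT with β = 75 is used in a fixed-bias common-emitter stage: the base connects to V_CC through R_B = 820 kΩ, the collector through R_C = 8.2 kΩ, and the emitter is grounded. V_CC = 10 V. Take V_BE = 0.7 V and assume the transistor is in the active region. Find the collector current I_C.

I_C ≈ 0.85 mA

Base loop: V_CC = I_B·R_B + V_BE, so I_B = (10 − 0.7)/820 kΩ = 0.0113 mA.
In the active region I_C = β·I_B = 75 × 0.0113 = 0.851 mA.
Collector loop: V_CE = V_CC − I_C·R_C = 10 − 0.851×8.2 = 3.02 V.
Since V_CE = 3.02 V > V_CE(sat) ≈ 0.2 V, the transistor is in the active region as assumed.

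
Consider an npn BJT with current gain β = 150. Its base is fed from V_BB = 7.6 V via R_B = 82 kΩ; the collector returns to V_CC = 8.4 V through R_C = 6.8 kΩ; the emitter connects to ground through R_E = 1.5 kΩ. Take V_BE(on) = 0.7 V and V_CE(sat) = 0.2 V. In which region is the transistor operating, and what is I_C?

saturation; I_C ≈ 0.98 mA

Assume active: I_B = (7.6 − 0.7)/(82 + 151×1.5) = 0.0224 mA, I_C = β·I_B = 3.35 mA.
Then V_CE = 8.4 − 3.35×6.8 − 3.38×1.5 = -19.5 V < 0.2 V — the active assumption fails.
Re-solve with V_CE = 0.2 V. KCL at the emitter: V_E/R_E = (V_BB−0.7−V_E)/R_B + (V_CC−0.2−V_E)/R_C, giving V_E = 1.56 V.
I_C = (V_CC − 0.2 − V_E)/R_C = (8.2 − 1.56)/6.8 = 0.976 mA.
Check: I_B = (6.9 − 1.56)/82 = 0.0651 mA, and β·I_B = 9.76 mA > I_C, confirming saturation.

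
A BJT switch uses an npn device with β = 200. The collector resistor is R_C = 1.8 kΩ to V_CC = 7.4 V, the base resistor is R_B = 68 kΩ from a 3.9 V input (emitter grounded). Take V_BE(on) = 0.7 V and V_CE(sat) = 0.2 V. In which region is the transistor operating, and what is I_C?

saturation; I_C ≈ 4 mA

Assume active: I_B = (3.9 − 0.7)/68 = 0.0471 mA, giving I_C = β·I_B = 9.41 mA.
But then V_CE = 7.4 − 9.41×1.8 = -9.54 V < V_CE(sat) = 0.2 V — impossible in the active region.
So the transistor is saturated. With V_CE = 0.2 V, I_C = (V_CC − 0.2)/R_C = 7.2/1.8 = 4 mA.
Check: β·I_B = 9.41 mA > I_C = 4 mA, confirming saturation.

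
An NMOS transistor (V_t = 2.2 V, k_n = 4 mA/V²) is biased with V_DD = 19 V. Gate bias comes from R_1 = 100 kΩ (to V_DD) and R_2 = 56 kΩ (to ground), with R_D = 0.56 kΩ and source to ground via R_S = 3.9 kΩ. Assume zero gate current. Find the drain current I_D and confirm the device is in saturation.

V_G = V_DD·R_2/(R_1+R_2) = 19×56/156 = 6.82 V.
Assume saturation: I_D = (k_n/2)(V_GS − V_t)² with V_GS = V_G − I_D·R_S = 6.82 − 3.9·I_D.
Substituting gives 30.4·I_D² − 73.1·I_D + 42.7 = 0, with roots I_D = 1 or 1.4 mA.
The root I_D = 1.4 mA gives V_GS = 1.36 V ≤ V_t, so take I_D = 1 mA.
Then V_GS = 2.91 V and V_DS = V_DD − I_D(R_D+R_S) = 19 − 1×4.46 = 14.5 V.
Saturation requires V_DS ≥ V_GS − V_t = 0.708 V; 14.5 ≥ 0.708 ✓.

I_D ≈ 1 mA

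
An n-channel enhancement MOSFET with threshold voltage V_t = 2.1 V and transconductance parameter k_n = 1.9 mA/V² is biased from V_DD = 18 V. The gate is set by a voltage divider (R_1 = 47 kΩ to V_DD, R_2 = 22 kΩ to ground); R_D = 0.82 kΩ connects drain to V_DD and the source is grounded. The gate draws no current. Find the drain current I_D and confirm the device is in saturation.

V_G = V_DD·R_2/(R_1+R_2) = 18×22/69 = 5.74 V. With the source grounded, V_GS = V_G = 5.74 V.
Assume saturation: I_D = (k_n/2)(V_GS − V_t)² = (1.9/2)×(5.74 − 2.1)² = 0.95×3.64² = 12.6 mA.
V_DS = V_DD − I_D·R_D = 18 − 12.6×0.82 = 7.68 V.
Saturation requires V_DS ≥ V_GS − V_t = 3.64 V; 7.68 ≥ 3.64 ✓.

I_D ≈ 13 mA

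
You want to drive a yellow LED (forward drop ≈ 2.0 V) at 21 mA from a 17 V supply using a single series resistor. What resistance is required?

R ≈ 0.71 kΩ

The resistor drops V_S − V_D = 17 − 2.0 = 15 V at 21 mA.
R = 15 V / 21 mA = 0.714 kΩ.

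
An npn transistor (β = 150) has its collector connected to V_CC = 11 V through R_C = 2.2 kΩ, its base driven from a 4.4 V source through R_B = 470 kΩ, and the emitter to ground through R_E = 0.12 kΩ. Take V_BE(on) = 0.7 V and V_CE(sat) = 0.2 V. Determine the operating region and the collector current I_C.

active; I_C ≈ 1.1 mA

Assume active. Base-emitter loop: I_B = (V_BB − V_BE)/(R_B + (β+1)R_E) = (4.4 − 0.7)/(470 + 151×0.12) = 0.00758 mA.
I_C = β·I_B = 150×0.00758 = 1.14 mA.
V_CE = V_CC − I_C·R_C − I_E·R_E = 11 − 1.14×2.2 − 1.14×0.12 = 8.36 V > V_CE(sat), so the active-region assumption holds.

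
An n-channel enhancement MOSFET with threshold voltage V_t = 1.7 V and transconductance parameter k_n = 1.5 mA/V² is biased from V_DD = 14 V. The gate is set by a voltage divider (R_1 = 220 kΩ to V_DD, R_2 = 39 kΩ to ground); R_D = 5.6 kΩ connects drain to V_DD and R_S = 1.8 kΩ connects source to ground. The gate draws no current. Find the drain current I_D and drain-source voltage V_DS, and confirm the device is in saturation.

I_D ≈ 0.064 mA, V_DS ≈ 14 V

V_G = V_DD·R_2/(R_1+R_2) = 14×39/259 = 2.11 V.
Assume saturation: I_D = (k_n/2)(V_GS − V_t)² with V_GS = V_G − I_D·R_S = 2.11 − 1.8·I_D.
Substituting gives 2.43·I_D² − 2.1·I_D + 0.125 = 0, with roots I_D = 0.0642 or 0.801 mA.
The root I_D = 0.801 mA gives V_GS = 0.667 V ≤ V_t, so take I_D = 0.0642 mA.
Then V_GS = 1.99 V and V_DS = V_DD − I_D(R_D+R_S) = 14 − 0.0642×7.4 = 13.5 V.
Saturation requires V_DS ≥ V_GS − V_t = 0.293 V; 13.5 ≥ 0.293 ✓.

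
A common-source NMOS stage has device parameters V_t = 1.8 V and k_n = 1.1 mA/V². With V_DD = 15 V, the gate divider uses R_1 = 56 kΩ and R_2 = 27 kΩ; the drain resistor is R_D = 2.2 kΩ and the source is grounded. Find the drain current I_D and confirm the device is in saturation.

V_G = V_DD·R_2/(R_1+R_2) = 15×27/83 = 4.88 V. With the source grounded, V_GS = V_G = 4.88 V.
Assume saturation: I_D = (k_n/2)(V_GS − V_t)² = (1.1/2)×(4.88 − 1.8)² = 0.55×3.08² = 5.22 mA.
V_DS = V_DD − I_D·R_D = 15 − 5.22×2.2 = 3.53 V.
Saturation requires V_DS ≥ V_GS − V_t = 3.08 V; 3.53 ≥ 3.08 ✓.

I_D ≈ 5.2 mA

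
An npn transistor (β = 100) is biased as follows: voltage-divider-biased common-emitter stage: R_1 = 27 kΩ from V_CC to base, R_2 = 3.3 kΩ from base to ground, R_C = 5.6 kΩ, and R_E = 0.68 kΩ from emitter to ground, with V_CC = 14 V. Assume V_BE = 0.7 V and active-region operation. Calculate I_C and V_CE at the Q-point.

Thevenize the base divider: V_Th = V_CC·R_2/(R_1+R_2) = 14×3.3/30.3 = 1.52 V, R_Th = R_1‖R_2 = 2.94 kΩ.
Base-emitter loop: V_Th = I_B·R_Th + V_BE + (β+1)I_B·R_E, so I_B = (1.52 − 0.7) / (2.94 + 101×0.68) = 0.0115 mA.
I_C = β·I_B = 100×0.0115 = 1.15 mA, and I_E = (β+1)I_B = 1.16 mA.
V_CE = V_CC − I_C·R_C − I_E·R_E = 14 − 1.15×5.6 − 1.16×0.68 = 6.76 V.
V_CE = 6.76 V > 0.2 V confirms active-region operation.

I_C ≈ 1.2 mA, V_CE ≈ 6.8 V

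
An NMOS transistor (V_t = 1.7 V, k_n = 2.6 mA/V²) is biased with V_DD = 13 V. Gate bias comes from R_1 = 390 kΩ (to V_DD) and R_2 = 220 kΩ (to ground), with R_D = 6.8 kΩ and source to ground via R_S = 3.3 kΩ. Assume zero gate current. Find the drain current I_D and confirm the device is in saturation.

V_G = V_DD·R_2/(R_1+R_2) = 13×220/610 = 4.69 V.
Assume saturation: I_D = (k_n/2)(V_GS − V_t)² with V_GS = V_G − I_D·R_S = 4.69 − 3.3·I_D.
Substituting gives 14.2·I_D² − 26.6·I_D + 11.6 = 0, with roots I_D = 0.686 or 1.2 mA.
The root I_D = 1.2 mA gives V_GS = 0.741 V ≤ V_t, so take I_D = 0.686 mA.
Then V_GS = 2.43 V and V_DS = V_DD − I_D(R_D+R_S) = 13 − 0.686×10.1 = 6.08 V.
Saturation requires V_DS ≥ V_GS − V_t = 0.726 V; 6.08 ≥ 0.726 ✓.

I_D ≈ 0.69 mA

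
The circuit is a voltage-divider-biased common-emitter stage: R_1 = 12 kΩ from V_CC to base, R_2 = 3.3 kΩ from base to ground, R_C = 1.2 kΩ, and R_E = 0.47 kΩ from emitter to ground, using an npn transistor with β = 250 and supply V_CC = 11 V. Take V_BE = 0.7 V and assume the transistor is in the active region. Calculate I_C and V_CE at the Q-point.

Thevenize the base divider: V_Th = V_CC·R_2/(R_1+R_2) = 11×3.3/15.3 = 2.37 V, R_Th = R_1‖R_2 = 2.59 kΩ.
Base-emitter loop: V_Th = I_B·R_Th + V_BE + (β+1)I_B·R_E, so I_B = (2.37 − 0.7) / (2.59 + 251×0.47) = 0.0139 mA.
I_C = β·I_B = 250×0.0139 = 3.47 mA, and I_E = (β+1)I_B = 3.48 mA.
V_CE = V_CC − I_C·R_C − I_E·R_E = 11 − 3.47×1.2 − 3.48×0.47 = 5.2 V.
V_CE = 5.2 V > 0.2 V confirms active-region operation.

I_C ≈ 3.5 mA, V_CE ≈ 5.2 V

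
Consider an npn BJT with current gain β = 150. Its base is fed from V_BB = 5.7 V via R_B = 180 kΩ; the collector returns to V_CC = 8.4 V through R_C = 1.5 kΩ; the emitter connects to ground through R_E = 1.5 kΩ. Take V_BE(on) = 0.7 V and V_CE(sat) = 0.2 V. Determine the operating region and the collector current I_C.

active; I_C ≈ 1.8 mA

Assume active. Base-emitter loop: I_B = (V_BB − V_BE)/(R_B + (β+1)R_E) = (5.7 − 0.7)/(180 + 151×1.5) = 0.0123 mA.
I_C = β·I_B = 150×0.0123 = 1.85 mA.
V_CE = V_CC − I_C·R_C − I_E·R_E = 8.4 − 1.85×1.5 − 1.86×1.5 = 2.85 V > V_CE(sat), so the active-region assumption holds.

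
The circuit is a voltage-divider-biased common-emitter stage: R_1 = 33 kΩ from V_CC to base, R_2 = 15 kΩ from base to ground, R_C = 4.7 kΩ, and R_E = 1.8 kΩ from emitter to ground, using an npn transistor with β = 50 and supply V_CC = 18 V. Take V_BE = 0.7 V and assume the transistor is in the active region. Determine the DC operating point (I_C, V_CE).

Thevenize the base divider: V_Th = V_CC·R_2/(R_1+R_2) = 18×15/48 = 5.62 V, R_Th = R_1‖R_2 = 10.3 kΩ.
Base-emitter loop: V_Th = I_B·R_Th + V_BE + (β+1)I_B·R_E, so I_B = (5.62 − 0.7) / (10.3 + 51×1.8) = 0.0482 mA.
I_C = β·I_B = 50×0.0482 = 2.41 mA, and I_E = (β+1)I_B = 2.46 mA.
V_CE = V_CC − I_C·R_C − I_E·R_E = 18 − 2.41×4.7 − 2.46×1.8 = 2.24 V.
V_CE = 2.24 V > 0.2 V confirms active-region operation.

I_C ≈ 2.4 mA, V_CE ≈ 2.2 V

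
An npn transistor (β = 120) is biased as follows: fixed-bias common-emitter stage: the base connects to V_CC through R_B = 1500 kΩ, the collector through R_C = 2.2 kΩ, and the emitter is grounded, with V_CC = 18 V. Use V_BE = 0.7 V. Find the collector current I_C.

Base loop: V_CC = I_B·R_B + V_BE, so I_B = (18 − 0.7)/1500 kΩ = 0.0115 mA.
In the active region I_C = β·I_B = 120 × 0.0115 = 1.38 mA.
Collector loop: V_CE = V_CC − I_C·R_C = 18 − 1.38×2.2 = 15 V.
Since V_CE = 15 V > V_CE(sat) ≈ 0.2 V, the transistor is in the active region as assumed.

I_C ≈ 1.4 mA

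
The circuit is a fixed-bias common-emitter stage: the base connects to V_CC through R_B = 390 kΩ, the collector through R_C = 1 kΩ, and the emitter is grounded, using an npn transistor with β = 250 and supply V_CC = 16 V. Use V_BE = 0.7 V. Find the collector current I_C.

Base loop: V_CC = I_B·R_B + V_BE, so I_B = (16 − 0.7)/390 kΩ = 0.0392 mA.
In the active region I_C = β·I_B = 250 × 0.0392 = 9.81 mA.
Collector loop: V_CE = V_CC − I_C·R_C = 16 − 9.81×1 = 6.19 V.
Since V_CE = 6.19 V > V_CE(sat) ≈ 0.2 V, the transistor is in the active region as assumed.

I_C ≈ 9.8 mA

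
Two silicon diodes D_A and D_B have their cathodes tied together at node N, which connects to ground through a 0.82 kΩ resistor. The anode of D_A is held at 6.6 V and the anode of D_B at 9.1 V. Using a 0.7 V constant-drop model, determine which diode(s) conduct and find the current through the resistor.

Assume both conduct. Then node N would need to be at both 6.6−0.7 = 5.9 V and 9.1−0.7 = 8.4 V, which is impossible.
Assume only D_B conducts: V_N = 9.1 − 0.7 = 8.4 V, so I_R = 8.4/0.82 = 10.2 mA.
Check D_A: its anode-to-cathode voltage is 6.6 − 8.4 = -1.8 V < 0.7 V, so it is off. The assumption is consistent.

Only D_B conducts; I_R ≈ 10 mA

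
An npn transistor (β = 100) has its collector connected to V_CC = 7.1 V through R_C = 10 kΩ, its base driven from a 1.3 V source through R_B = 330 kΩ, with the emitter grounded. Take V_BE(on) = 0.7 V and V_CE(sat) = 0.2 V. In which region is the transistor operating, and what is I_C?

active; I_C ≈ 0.18 mA

Assume active. Base-emitter loop: I_B = (V_BB − V_BE)/R_B = (1.3 − 0.7)/330 = 0.00182 mA.
I_C = β·I_B = 100×0.00182 = 0.182 mA.
V_CE = V_CC − I_C·R_C = 7.1 − 0.182×10 = 5.28 V > V_CE(sat), so the active-region assumption holds.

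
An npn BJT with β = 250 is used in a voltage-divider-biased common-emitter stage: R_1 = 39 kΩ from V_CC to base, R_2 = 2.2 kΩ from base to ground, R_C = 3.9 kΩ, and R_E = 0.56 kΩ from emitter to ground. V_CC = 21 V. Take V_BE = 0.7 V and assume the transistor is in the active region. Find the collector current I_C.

Thevenize the base divider: V_Th = V_CC·R_2/(R_1+R_2) = 21×2.2/41.2 = 1.12 V, R_Th = R_1‖R_2 = 2.08 kΩ.
Base-emitter loop: V_Th = I_B·R_Th + V_BE + (β+1)I_B·R_E, so I_B = (1.12 − 0.7) / (2.08 + 251×0.56) = 0.00295 mA.
I_C = β·I_B = 250×0.00295 = 0.738 mA, and I_E = (β+1)I_B = 0.741 mA.
V_CE = V_CC − I_C·R_C − I_E·R_E = 21 − 0.738×3.9 − 0.741×0.56 = 17.7 V.
V_CE = 17.7 V > 0.2 V confirms active-region operation.

I_C ≈ 0.74 mA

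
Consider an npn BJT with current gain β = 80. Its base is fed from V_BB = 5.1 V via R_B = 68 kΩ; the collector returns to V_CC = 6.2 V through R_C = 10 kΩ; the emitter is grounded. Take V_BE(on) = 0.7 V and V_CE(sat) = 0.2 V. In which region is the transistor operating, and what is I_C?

saturation; I_C ≈ 0.6 mA

Assume active: I_B = (5.1 − 0.7)/68 = 0.0647 mA, giving I_C = β·I_B = 5.18 mA.
But then V_CE = 6.2 − 5.18×10 = -45.6 V < V_CE(sat) = 0.2 V — impossible in the active region.
So the transistor is saturated. With V_CE = 0.2 V, I_C = (V_CC − 0.2)/R_C = 6/10 = 0.6 mA.
Check: β·I_B = 5.18 mA > I_C = 0.6 mA, confirming saturation.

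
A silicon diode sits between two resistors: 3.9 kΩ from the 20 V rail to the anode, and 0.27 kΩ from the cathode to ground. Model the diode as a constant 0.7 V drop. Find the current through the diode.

The two resistors are in series with the diode, so KVL gives 20 = I·3.9 + 0.7 + I·0.27.
I = (20 − 0.7) / (3.9 + 0.27) kΩ = 19.3 / 4.17 = 4.63 mA.

I ≈ 4.6 mA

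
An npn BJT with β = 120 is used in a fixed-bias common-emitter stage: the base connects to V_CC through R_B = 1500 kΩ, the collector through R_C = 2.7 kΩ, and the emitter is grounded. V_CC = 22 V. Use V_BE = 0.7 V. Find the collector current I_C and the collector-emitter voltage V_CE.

I_C ≈ 1.7 mA, V_CE ≈ 17 V

Base loop: V_CC = I_B·R_B + V_BE, so I_B = (22 − 0.7)/1500 kΩ = 0.0142 mA.
In the active region I_C = β·I_B = 120 × 0.0142 = 1.7 mA.
Collector loop: V_CE = V_CC − I_C·R_C = 22 − 1.7×2.7 = 17.4 V.
Since V_CE = 17.4 V > V_CE(sat) ≈ 0.2 V, the transistor is in the active region as assumed.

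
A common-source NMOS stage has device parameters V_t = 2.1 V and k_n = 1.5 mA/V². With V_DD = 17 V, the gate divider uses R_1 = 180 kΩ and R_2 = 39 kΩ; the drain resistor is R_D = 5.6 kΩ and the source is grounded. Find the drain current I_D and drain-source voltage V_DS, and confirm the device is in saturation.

V_G = V_DD·R_2/(R_1+R_2) = 17×39/219 = 3.03 V. With the source grounded, V_GS = V_G = 3.03 V.
Assume saturation: I_D = (k_n/2)(V_GS − V_t)² = (1.5/2)×(3.03 − 2.1)² = 0.75×0.927² = 0.645 mA.
V_DS = V_DD − I_D·R_D = 17 − 0.645×5.6 = 13.4 V.
Saturation requires V_DS ≥ V_GS − V_t = 0.927 V; 13.4 ≥ 0.927 ✓.

I_D ≈ 0.65 mA, V_DS ≈ 13 V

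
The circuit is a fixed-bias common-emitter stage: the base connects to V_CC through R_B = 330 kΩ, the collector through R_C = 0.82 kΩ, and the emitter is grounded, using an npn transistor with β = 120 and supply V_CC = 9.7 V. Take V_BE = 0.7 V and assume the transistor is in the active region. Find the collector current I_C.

Base loop: V_CC = I_B·R_B + V_BE, so I_B = (9.7 − 0.7)/330 kΩ = 0.0273 mA.
In the active region I_C = β·I_B = 120 × 0.0273 = 3.27 mA.
Collector loop: V_CE = V_CC − I_C·R_C = 9.7 − 3.27×0.82 = 7.02 V.
Since V_CE = 7.02 V > V_CE(sat) ≈ 0.2 V, the transistor is in the active region as assumed.

I_C ≈ 3.3 mA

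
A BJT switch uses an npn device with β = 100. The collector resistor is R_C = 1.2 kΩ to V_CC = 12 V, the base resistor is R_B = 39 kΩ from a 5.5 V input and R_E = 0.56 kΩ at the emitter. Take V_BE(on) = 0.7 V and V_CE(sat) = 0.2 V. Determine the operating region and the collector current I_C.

active; I_C ≈ 5 mA

Assume active. Base-emitter loop: I_B = (V_BB − V_BE)/(R_B + (β+1)R_E) = (5.5 − 0.7)/(39 + 101×0.56) = 0.0502 mA.
I_C = β·I_B = 100×0.0502 = 5.02 mA.
V_CE = V_CC − I_C·R_C − I_E·R_E = 12 − 5.02×1.2 − 5.07×0.56 = 3.13 V > V_CE(sat), so the active-region assumption holds.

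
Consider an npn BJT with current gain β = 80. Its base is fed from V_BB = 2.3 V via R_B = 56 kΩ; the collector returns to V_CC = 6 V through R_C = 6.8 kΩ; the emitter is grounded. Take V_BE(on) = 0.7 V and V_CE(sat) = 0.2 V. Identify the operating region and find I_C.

Assume active: I_B = (2.3 − 0.7)/56 = 0.0286 mA, giving I_C = β·I_B = 2.29 mA.
But then V_CE = 6 − 2.29×6.8 = -9.54 V < V_CE(sat) = 0.2 V — impossible in the active region.
So the transistor is saturated. With V_CE = 0.2 V, I_C = (V_CC − 0.2)/R_C = 5.8/6.8 = 0.853 mA.
Check: β·I_B = 2.29 mA > I_C = 0.853 mA, confirming saturation.

saturation; I_C ≈ 0.85 mA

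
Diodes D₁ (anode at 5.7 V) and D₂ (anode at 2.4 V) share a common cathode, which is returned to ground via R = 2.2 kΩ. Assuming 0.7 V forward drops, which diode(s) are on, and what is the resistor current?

Only D₁ conducts; I_R ≈ 2.3 mA

Assume both conduct. Then node N would need to be at both 5.7−0.7 = 5 V and 2.4−0.7 = 1.7 V, which is impossible.
Assume only D₁ conducts: V_N = 5.7 − 0.7 = 5 V, so I_R = 5/2.2 = 2.27 mA.
Check D₂: its anode-to-cathode voltage is 2.4 − 5 = -2.6 V < 0.7 V, so it is off. The assumption is consistent.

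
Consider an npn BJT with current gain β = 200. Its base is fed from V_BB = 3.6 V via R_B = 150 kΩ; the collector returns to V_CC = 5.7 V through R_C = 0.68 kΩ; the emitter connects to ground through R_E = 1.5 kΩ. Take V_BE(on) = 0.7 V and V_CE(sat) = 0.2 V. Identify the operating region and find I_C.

active; I_C ≈ 1.3 mA

Assume active. Base-emitter loop: I_B = (V_BB − V_BE)/(R_B + (β+1)R_E) = (3.6 − 0.7)/(150 + 201×1.5) = 0.00642 mA.
I_C = β·I_B = 200×0.00642 = 1.28 mA.
V_CE = V_CC − I_C·R_C − I_E·R_E = 5.7 − 1.28×0.68 − 1.29×1.5 = 2.89 V > V_CE(sat), so the active-region assumption holds.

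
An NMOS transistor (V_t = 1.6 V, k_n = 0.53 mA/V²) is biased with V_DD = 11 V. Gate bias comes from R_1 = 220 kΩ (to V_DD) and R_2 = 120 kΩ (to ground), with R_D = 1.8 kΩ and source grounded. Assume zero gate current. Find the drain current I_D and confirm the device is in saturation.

V_G = V_DD·R_2/(R_1+R_2) = 11×120/340 = 3.88 V. With the source grounded, V_GS = V_G = 3.88 V.
Assume saturation: I_D = (k_n/2)(V_GS − V_t)² = (0.53/2)×(3.88 − 1.6)² = 0.265×2.28² = 1.38 mA.
V_DS = V_DD − I_D·R_D = 11 − 1.38×1.8 = 8.52 V.
Saturation requires V_DS ≥ V_GS − V_t = 2.28 V; 8.52 ≥ 2.28 ✓.

I_D ≈ 1.4 mA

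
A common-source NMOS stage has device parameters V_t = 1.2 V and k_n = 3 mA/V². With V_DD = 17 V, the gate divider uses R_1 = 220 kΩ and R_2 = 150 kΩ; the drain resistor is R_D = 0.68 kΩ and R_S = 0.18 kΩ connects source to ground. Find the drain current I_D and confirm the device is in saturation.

V_G = V_DD·R_2/(R_1+R_2) = 17×150/370 = 6.89 V.
Assume saturation: I_D = (k_n/2)(V_GS − V_t)² with V_GS = V_G − I_D·R_S = 6.89 − 0.18·I_D.
Substituting gives 0.0486·I_D² − 4.07·I_D + 48.6 = 0, with roots I_D = 14.4 or 69.4 mA.
The root I_D = 69.4 mA gives V_GS = -5.6 V ≤ V_t, so take I_D = 14.4 mA.
Then V_GS = 4.3 V and V_DS = V_DD − I_D(R_D+R_S) = 17 − 14.4×0.86 = 4.61 V.
Saturation requires V_DS ≥ V_GS − V_t = 3.1 V; 4.61 ≥ 3.1 ✓.

I_D ≈ 14 mA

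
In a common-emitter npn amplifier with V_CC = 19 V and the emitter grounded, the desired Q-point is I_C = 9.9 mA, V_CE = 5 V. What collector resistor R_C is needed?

R_C ≈ 1.4 kΩ

Collector loop: V_CC = I_C·R_C + V_CE.
R_C = (V_CC − V_CE)/I_C = (19 − 5)/9.9 = 1.41 kΩ.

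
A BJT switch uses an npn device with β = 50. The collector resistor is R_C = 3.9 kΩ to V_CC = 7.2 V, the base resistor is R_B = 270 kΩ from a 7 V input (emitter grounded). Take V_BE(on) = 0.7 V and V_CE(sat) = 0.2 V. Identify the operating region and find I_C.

Assume active. Base-emitter loop: I_B = (V_BB − V_BE)/R_B = (7 − 0.7)/270 = 0.0233 mA.
I_C = β·I_B = 50×0.0233 = 1.17 mA.
V_CE = V_CC − I_C·R_C = 7.2 − 1.17×3.9 = 2.65 V > V_CE(sat), so the active-region assumption holds.

active; I_C ≈ 1.2 mA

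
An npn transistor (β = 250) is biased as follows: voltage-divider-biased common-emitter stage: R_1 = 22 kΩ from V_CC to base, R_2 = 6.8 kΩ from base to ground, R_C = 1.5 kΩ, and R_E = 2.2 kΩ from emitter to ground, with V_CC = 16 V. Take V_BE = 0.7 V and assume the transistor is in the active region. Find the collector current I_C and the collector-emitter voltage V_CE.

I_C ≈ 1.4 mA, V_CE ≈ 11 V

Thevenize the base divider: V_Th = V_CC·R_2/(R_1+R_2) = 16×6.8/28.8 = 3.78 V, R_Th = R_1‖R_2 = 5.19 kΩ.
Base-emitter loop: V_Th = I_B·R_Th + V_BE + (β+1)I_B·R_E, so I_B = (3.78 − 0.7) / (5.19 + 251×2.2) = 0.00552 mA.
I_C = β·I_B = 250×0.00552 = 1.38 mA, and I_E = (β+1)I_B = 1.39 mA.
V_CE = V_CC − I_C·R_C − I_E·R_E = 16 − 1.38×1.5 − 1.39×2.2 = 10.9 V.
V_CE = 10.9 V > 0.2 V confirms active-region operation.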